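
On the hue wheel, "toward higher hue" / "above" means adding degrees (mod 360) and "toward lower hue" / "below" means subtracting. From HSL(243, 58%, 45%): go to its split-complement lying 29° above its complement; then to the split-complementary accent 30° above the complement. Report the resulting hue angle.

302°

+209° (split-comp 29° ↑): 243 + 209 = 452 → 452 − 360 = 92°
+210° (split-comp 30° ↑): 92 + 210 = 302°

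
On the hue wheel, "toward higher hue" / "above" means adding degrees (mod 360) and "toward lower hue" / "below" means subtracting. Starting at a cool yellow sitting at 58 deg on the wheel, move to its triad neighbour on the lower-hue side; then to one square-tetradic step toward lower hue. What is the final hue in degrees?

58 − 120 = -62 → -62 + 360 = 298°   (triadic ↓)
298 − 90 = 208°   (square ↓)

208°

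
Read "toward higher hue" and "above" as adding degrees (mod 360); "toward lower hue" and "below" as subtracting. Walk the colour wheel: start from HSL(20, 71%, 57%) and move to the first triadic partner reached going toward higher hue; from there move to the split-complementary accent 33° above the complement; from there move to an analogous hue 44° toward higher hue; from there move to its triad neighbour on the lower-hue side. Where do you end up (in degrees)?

277°

20 + 120 = 140°   (triadic ↑)
140 + 213 = 353°   (split-comp 33° ↑)
353 + 44 = 397 → 397 − 360 = 37°   (analog 44° ↑)
37 − 120 = -83 → -83 + 360 = 277°   (triadic ↓)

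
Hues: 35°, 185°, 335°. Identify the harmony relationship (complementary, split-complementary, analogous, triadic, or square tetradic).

Sort the hues: 35°, 185°, 335°.
Successive gaps around the wheel: 150°, 150°, 60°.
Two 150° gaps and one 60° gap — a base hue opposite a pair of accents 30° either side of its complement — is the split-complementary pattern.

split-complementary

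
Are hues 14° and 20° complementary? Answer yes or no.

Angular distance: |14 − 20| = 6 = 6°.
Complementary requires 180°.

no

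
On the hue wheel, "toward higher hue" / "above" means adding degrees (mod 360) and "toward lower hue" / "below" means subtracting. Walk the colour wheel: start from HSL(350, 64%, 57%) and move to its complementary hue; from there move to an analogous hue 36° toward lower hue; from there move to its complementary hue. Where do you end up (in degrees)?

350 + 180 = 530 → 530 − 360 = 170°   (complement)
170 − 36 = 134°   (analog 36° ↓)
134 + 180 = 314°   (complement)

314°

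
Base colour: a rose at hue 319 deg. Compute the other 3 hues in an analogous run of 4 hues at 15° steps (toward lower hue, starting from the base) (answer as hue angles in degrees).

304°, 289°, and 274°

319 − 15 = 304°
319 − 30 = 289°
319 − 45 = 274°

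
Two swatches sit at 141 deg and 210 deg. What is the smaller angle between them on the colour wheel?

|141 − 210| = 69.
69 ≤ 180, so the shorter arc is 69°.

69°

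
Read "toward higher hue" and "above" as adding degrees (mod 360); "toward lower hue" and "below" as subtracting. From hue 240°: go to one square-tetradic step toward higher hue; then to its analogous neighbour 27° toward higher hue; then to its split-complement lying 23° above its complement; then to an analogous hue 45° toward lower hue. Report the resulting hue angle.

240 + 90 = 330°   (square ↑)
330 + 27 = 357°   (analog 27° ↑)
357 + 203 = 560 → 560 − 360 = 200°   (split-comp 23° ↑)
200 − 45 = 155°   (analog 45° ↓)

155°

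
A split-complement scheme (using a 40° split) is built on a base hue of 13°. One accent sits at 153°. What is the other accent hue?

233°

Split-complementary hues sit 40° either side of the complement.
Complement of the base 13°: 13 + 180 = 193°
The given accent 153° is 40° one side of 193°; the other accent sits 40° the other side: 193 + 40 = 233°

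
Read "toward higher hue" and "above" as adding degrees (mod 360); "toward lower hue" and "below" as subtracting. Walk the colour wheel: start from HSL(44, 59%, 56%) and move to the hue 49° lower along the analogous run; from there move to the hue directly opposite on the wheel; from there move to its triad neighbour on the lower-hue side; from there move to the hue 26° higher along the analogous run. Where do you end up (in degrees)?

81°

44 − 49 = -5 → -5 + 360 = 355°   (analog 49° ↓)
355 + 180 = 535 → 535 − 360 = 175°   (complement)
175 − 120 = 55°   (triadic ↓)
55 + 26 = 81°   (analog 26° ↑)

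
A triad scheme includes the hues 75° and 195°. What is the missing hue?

A triad places three hues 120° apart.
The full set through 75° is {75°, 195°, 315°}.
Given {75°, 195°}, the missing hue is 315°.

315°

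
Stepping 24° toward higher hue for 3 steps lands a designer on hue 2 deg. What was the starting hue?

290°

3 steps of 24° (toward higher hue) give a net shift of +72°.
Start = end − shift: 2 − 72 = -70 → -70 + 360 = 290°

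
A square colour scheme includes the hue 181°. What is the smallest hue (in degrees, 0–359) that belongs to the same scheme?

1°

A square tetradic scheme places four hues every 90°.
The full set through 181° is {1°, 91°, 181°, 271°}.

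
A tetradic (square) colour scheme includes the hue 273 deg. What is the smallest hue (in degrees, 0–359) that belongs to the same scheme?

A square tetradic scheme places four hues every 90°.
The full set through 273° is {3°, 93°, 183°, 273°}.

3°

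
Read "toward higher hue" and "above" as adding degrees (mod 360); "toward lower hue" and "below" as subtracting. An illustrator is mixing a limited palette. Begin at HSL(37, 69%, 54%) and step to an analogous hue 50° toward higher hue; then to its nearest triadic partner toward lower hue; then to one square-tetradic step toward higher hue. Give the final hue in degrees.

analog 50° ↑ +50°: 37 + 50 = 87°
triadic ↓ −120°: 87 − 120 = -33 → -33 + 360 = 327°
square ↑ +90°: 327 + 90 = 417 → 417 − 360 = 57°

57°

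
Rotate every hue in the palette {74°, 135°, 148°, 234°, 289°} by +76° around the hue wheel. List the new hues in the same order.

150°, 211°, 224°, 310°, 5°

74 + 76 = 150°
135 + 76 = 211°
148 + 76 = 224°
234 + 76 = 310°
289 + 76 = 365 → 365 − 360 = 5°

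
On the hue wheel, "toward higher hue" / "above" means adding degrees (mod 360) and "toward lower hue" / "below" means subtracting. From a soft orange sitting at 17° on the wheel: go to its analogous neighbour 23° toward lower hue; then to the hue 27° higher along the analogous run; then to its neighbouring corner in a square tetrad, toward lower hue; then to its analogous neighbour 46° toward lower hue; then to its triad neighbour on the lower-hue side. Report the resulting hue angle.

125°

17 − 23 = -6 → -6 + 360 = 354°   (analog 23° ↓)
354 + 27 = 381 → 381 − 360 = 21°   (analog 27° ↑)
21 − 90 = -69 → -69 + 360 = 291°   (square ↓)
291 − 46 = 245°   (analog 46° ↓)
245 − 120 = 125°   (triadic ↓)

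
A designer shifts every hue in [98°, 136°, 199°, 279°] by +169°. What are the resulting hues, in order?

98 + 169 = 267°
136 + 169 = 305°
199 + 169 = 368 → 368 − 360 = 8°
279 + 169 = 448 → 448 − 360 = 88°

267°, 305°, 8°, 88°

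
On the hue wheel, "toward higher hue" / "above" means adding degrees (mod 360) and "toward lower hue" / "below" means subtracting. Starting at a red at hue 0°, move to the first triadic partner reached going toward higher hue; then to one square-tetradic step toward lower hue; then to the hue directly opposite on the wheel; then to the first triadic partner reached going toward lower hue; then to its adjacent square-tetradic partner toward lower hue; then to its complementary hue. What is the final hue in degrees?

180°

triadic ↑ +120°: 0 + 120 = 120°
square ↓ −90°: 120 − 90 = 30°
complement +180°: 30 + 180 = 210°
triadic ↓ −120°: 210 − 120 = 90°
square ↓ −90°: 90 − 90 = 0°
complement +180°: 0 + 180 = 180°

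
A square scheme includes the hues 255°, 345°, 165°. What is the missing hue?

A square tetradic scheme places four hues every 90°.
The full set through 165° is {75°, 165°, 255°, 345°}.
Given {165°, 255°, 345°}, the missing hue is 75°.

75°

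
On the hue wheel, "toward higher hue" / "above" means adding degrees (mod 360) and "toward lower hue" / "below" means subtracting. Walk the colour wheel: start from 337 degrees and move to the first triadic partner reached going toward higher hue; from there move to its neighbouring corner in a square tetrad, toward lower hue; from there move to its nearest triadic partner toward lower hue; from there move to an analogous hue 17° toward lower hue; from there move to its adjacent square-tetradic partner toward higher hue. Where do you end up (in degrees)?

337 + 120 = 457 → 457 − 360 = 97°   (triadic ↑)
97 − 90 = 7°   (square ↓)
7 − 120 = -113 → -113 + 360 = 247°   (triadic ↓)
247 − 17 = 230°   (analog 17° ↓)
230 + 90 = 320°   (square ↑)

320°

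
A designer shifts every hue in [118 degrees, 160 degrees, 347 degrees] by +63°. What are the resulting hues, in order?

118 + 63 = 181°
160 + 63 = 223°
347 + 63 = 410 → 410 − 360 = 50°

181°, 223°, 50°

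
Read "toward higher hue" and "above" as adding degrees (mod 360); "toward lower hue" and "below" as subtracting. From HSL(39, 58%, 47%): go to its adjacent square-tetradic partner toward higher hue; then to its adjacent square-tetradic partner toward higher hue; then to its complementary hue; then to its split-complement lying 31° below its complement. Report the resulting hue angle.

+90° (square ↑): 39 + 90 = 129°
+90° (square ↑): 129 + 90 = 219°
+180° (complement): 219 + 180 = 399 → 399 − 360 = 39°
+149° (split-comp 31° ↓): 39 + 149 = 188°

188°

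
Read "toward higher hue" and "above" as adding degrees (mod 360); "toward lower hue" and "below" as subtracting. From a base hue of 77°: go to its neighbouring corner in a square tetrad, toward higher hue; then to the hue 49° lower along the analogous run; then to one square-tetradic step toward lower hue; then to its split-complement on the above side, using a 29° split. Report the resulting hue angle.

square ↑ +90°: 77 + 90 = 167°
analog 49° ↓ −49°: 167 − 49 = 118°
square ↓ −90°: 118 − 90 = 28°
split-comp 29° ↑ +209°: 28 + 209 = 237°

237°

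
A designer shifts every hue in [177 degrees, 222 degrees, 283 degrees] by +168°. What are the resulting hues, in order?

177 + 168 = 345°
222 + 168 = 390 → 390 − 360 = 30°
283 + 168 = 451 → 451 − 360 = 91°

345°, 30°, 91°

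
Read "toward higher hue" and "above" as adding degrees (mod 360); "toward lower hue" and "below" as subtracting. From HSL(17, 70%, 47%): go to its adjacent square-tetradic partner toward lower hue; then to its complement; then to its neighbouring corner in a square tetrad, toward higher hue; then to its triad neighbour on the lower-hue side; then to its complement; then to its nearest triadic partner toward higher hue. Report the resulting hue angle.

17 − 90 = -73 → -73 + 360 = 287°   (square ↓)
287 + 180 = 467 → 467 − 360 = 107°   (complement)
107 + 90 = 197°   (square ↑)
197 − 120 = 77°   (triadic ↓)
77 + 180 = 257°   (complement)
257 + 120 = 377 → 377 − 360 = 17°   (triadic ↑)

17°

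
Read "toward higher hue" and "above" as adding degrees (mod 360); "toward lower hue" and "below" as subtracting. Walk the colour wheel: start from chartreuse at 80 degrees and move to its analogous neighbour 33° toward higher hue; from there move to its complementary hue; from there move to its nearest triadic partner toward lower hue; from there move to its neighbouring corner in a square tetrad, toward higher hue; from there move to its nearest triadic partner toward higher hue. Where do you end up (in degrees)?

80 + 33 = 113°   (analog 33° ↑)
113 + 180 = 293°   (complement)
293 − 120 = 173°   (triadic ↓)
173 + 90 = 263°   (square ↑)
263 + 120 = 383 → 383 − 360 = 23°   (triadic ↑)

23°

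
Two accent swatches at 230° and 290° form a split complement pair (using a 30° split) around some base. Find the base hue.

The accents sit 30° either side of the complement, so the complement is their short-arc midpoint on the wheel.
Short-arc midpoint of 230° and 290°: 260°.
Base is 180° from the complement: 260 − 180 = 80°

80°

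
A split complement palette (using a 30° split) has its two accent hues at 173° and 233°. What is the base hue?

The accents sit 30° either side of the complement, so the complement is their short-arc midpoint on the wheel.
Short-arc midpoint of 173° and 233°: 203°.
Base is 180° from the complement: 203 − 180 = 23°

23°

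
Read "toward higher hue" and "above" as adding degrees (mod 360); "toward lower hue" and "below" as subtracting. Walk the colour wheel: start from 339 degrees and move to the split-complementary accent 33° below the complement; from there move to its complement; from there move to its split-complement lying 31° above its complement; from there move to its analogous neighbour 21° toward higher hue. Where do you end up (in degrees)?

+147° (split-comp 33° ↓): 339 + 147 = 486 → 486 − 360 = 126°
+180° (complement): 126 + 180 = 306°
+211° (split-comp 31° ↑): 306 + 211 = 517 → 517 − 360 = 157°
+21° (analog 21° ↑): 157 + 21 = 178°

178°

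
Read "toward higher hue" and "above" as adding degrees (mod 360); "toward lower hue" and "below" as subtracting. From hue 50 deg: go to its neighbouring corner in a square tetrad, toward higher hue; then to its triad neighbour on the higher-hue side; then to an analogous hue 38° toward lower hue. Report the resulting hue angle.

222°

square ↑ +90°: 50 + 90 = 140°
triadic ↑ +120°: 140 + 120 = 260°
analog 38° ↓ −38°: 260 − 38 = 222°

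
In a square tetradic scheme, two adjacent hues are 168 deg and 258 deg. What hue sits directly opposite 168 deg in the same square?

348°

A square tetradic scheme places four hues 90° apart; opposite corners are 180° apart.
168 + 180 = 348°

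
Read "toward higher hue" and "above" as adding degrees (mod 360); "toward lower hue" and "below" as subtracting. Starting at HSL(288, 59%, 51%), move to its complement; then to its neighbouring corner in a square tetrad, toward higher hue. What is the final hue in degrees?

complement +180°: 288 + 180 = 468 → 468 − 360 = 108°
square ↑ +90°: 108 + 90 = 198°

198°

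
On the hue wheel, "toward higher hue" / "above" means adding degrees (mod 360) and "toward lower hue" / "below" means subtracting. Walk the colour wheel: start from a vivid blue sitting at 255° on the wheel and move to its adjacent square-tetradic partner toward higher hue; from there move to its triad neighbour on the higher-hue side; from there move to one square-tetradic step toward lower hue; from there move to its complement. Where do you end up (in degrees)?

255 + 90 = 345°   (square ↑)
345 + 120 = 465 → 465 − 360 = 105°   (triadic ↑)
105 − 90 = 15°   (square ↓)
15 + 180 = 195°   (complement)

195°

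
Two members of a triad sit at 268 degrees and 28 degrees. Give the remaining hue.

A triad spaces three hues 120° apart.
The full set is {28°, 148°, 268°}.

148°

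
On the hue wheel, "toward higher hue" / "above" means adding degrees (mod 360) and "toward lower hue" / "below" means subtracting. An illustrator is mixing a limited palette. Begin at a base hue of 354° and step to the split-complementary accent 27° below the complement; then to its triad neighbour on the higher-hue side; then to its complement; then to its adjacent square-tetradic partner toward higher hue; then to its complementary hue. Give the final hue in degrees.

357°

354 + 153 = 507 → 507 − 360 = 147°   (split-comp 27° ↓)
147 + 120 = 267°   (triadic ↑)
267 + 180 = 447 → 447 − 360 = 87°   (complement)
87 + 90 = 177°   (square ↑)
177 + 180 = 357°   (complement)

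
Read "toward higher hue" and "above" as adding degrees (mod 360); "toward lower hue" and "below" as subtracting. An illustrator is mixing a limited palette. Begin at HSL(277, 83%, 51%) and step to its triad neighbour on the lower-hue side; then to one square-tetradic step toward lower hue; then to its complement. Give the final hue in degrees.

247°

277 − 120 = 157°   (triadic ↓)
157 − 90 = 67°   (square ↓)
67 + 180 = 247°   (complement)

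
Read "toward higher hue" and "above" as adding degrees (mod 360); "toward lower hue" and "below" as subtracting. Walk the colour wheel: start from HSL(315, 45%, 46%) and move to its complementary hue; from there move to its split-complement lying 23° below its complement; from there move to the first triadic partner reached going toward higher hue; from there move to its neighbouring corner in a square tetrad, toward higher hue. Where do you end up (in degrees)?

142°

315 + 180 = 495 → 495 − 360 = 135°   (complement)
135 + 157 = 292°   (split-comp 23° ↓)
292 + 120 = 412 → 412 − 360 = 52°   (triadic ↑)
52 + 90 = 142°   (square ↑)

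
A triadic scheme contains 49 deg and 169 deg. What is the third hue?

289°

A triad spaces three hues 120° apart.
The full set is {49°, 169°, 289°}.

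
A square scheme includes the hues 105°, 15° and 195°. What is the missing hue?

285°

A square tetradic scheme places four hues every 90°.
The full set through 15° is {15°, 105°, 195°, 285°}.
Given {15°, 105°, 195°}, the missing hue is 285°.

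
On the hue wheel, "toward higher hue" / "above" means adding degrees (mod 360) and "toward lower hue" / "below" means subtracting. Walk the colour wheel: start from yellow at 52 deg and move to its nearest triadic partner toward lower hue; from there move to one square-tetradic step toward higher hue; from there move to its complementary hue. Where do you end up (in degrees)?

202°

−120° (triadic ↓): 52 − 120 = -68 → -68 + 360 = 292°
+90° (square ↑): 292 + 90 = 382 → 382 − 360 = 22°
+180° (complement): 22 + 180 = 202°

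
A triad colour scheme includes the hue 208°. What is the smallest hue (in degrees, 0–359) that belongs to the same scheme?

88°

A triad places three hues 120° apart.
The full set through 208° is {88°, 208°, 328°}.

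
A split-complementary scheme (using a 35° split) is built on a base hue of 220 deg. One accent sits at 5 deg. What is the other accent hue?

Split-complementary hues sit 35° either side of the complement.
Complement of the base 220°: 220 + 180 = 400 → 400 − 360 = 40°
The given accent 5° is 35° one side of 40°; the other accent sits 35° the other side: 40 + 35 = 75°

75°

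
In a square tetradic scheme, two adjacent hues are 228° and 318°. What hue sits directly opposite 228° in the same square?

A square tetradic scheme places four hues 90° apart; opposite corners are 180° apart.
228 + 180 = 408 → 408 − 360 = 48°

48°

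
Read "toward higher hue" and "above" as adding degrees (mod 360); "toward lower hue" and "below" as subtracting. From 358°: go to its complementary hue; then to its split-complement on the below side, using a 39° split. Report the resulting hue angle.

+180° (complement): 358 + 180 = 538 → 538 − 360 = 178°
+141° (split-comp 39° ↓): 178 + 141 = 319°

319°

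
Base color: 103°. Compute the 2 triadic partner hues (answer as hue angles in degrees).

223° and 343°

A triad places three hues 120° apart.
103 + 120 = 223°
103 + 240 = 343°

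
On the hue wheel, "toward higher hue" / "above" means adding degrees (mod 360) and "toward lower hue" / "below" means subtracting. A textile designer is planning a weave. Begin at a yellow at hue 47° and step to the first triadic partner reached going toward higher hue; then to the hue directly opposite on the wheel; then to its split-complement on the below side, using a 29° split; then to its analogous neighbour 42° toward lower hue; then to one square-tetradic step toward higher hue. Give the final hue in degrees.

186°

+120° (triadic ↑): 47 + 120 = 167°
+180° (complement): 167 + 180 = 347°
+151° (split-comp 29° ↓): 347 + 151 = 498 → 498 − 360 = 138°
−42° (analog 42° ↓): 138 − 42 = 96°
+90° (square ↑): 96 + 90 = 186°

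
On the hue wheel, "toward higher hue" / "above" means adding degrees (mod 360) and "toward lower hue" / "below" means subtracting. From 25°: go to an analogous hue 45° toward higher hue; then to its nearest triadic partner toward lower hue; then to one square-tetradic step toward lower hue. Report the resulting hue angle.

analog 45° ↑ +45°: 25 + 45 = 70°
triadic ↓ −120°: 70 − 120 = -50 → -50 + 360 = 310°
square ↓ −90°: 310 − 90 = 220°

220°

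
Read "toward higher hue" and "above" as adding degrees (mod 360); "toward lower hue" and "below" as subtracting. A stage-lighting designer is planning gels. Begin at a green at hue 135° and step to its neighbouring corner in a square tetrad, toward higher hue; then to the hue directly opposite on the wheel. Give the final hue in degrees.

45°

+90° (square ↑): 135 + 90 = 225°
+180° (complement): 225 + 180 = 405 → 405 − 360 = 45°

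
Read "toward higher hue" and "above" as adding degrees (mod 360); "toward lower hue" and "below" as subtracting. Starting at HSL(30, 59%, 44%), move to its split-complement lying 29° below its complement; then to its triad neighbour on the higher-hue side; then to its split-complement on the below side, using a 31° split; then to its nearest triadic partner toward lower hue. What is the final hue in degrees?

330°

split-comp 29° ↓ +151°: 30 + 151 = 181°
triadic ↑ +120°: 181 + 120 = 301°
split-comp 31° ↓ +149°: 301 + 149 = 450 → 450 − 360 = 90°
triadic ↓ −120°: 90 − 120 = -30 → -30 + 360 = 330°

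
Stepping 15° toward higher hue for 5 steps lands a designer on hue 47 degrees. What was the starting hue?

332°

5 steps of 15° (toward higher hue) give a net shift of +75°.
Start = end − shift: 47 − 75 = -28 → -28 + 360 = 332°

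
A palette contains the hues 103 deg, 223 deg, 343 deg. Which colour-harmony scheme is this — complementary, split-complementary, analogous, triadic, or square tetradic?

triadic

Sort the hues: 103°, 223°, 343°.
Successive gaps around the wheel: 120°, 120°, 120°.
Three hues equally spaced 120° apart form a triad.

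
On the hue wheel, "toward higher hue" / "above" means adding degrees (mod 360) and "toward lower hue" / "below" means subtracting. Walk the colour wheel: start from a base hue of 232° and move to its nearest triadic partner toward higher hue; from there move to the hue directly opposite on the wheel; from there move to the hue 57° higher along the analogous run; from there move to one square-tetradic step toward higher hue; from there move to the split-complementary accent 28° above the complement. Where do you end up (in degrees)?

232 + 120 = 352°   (triadic ↑)
352 + 180 = 532 → 532 − 360 = 172°   (complement)
172 + 57 = 229°   (analog 57° ↑)
229 + 90 = 319°   (square ↑)
319 + 208 = 527 → 527 − 360 = 167°   (split-comp 28° ↑)

167°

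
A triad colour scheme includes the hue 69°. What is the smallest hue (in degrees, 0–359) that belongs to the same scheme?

A triad places three hues 120° apart.
The full set through 69° is {69°, 189°, 309°}.

69°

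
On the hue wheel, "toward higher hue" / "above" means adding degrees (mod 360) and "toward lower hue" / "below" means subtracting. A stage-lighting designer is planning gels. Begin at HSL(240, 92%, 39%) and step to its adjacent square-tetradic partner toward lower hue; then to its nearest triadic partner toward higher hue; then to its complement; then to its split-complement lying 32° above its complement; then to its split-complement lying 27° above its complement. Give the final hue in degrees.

−90° (square ↓): 240 − 90 = 150°
+120° (triadic ↑): 150 + 120 = 270°
+180° (complement): 270 + 180 = 450 → 450 − 360 = 90°
+212° (split-comp 32° ↑): 90 + 212 = 302°
+207° (split-comp 27° ↑): 302 + 207 = 509 → 509 − 360 = 149°

149°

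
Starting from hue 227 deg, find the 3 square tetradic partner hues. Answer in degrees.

A square tetradic scheme places four hues every 90°.
227 + 90 = 317°
227 + 180 = 407 → 407 − 360 = 47°
227 + 270 = 497 → 497 − 360 = 137°

317°, 47°, 137°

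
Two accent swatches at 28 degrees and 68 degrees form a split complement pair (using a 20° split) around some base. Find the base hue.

228°

The accents sit 20° either side of the complement, so the complement is their short-arc midpoint on the wheel.
Short-arc midpoint of 28° and 68°: 48°.
Base is 180° from the complement: 48 − 180 = -132 → -132 + 360 = 228°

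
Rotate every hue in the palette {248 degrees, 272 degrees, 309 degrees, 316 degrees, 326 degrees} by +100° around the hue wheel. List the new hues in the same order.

248 + 100 = 348°
272 + 100 = 372 → 372 − 360 = 12°
309 + 100 = 409 → 409 − 360 = 49°
316 + 100 = 416 → 416 − 360 = 56°
326 + 100 = 426 → 426 − 360 = 66°

348°, 12°, 49°, 56°, 66°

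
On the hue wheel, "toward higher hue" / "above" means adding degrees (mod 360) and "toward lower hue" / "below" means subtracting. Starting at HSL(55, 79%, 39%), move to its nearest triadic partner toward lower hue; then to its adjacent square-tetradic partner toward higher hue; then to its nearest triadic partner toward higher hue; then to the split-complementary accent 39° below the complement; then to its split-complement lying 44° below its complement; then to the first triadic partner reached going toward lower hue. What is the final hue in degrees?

302°

triadic ↓ −120°: 55 − 120 = -65 → -65 + 360 = 295°
square ↑ +90°: 295 + 90 = 385 → 385 − 360 = 25°
triadic ↑ +120°: 25 + 120 = 145°
split-comp 39° ↓ +141°: 145 + 141 = 286°
split-comp 44° ↓ +136°: 286 + 136 = 422 → 422 − 360 = 62°
triadic ↓ −120°: 62 − 120 = -58 → -58 + 360 = 302°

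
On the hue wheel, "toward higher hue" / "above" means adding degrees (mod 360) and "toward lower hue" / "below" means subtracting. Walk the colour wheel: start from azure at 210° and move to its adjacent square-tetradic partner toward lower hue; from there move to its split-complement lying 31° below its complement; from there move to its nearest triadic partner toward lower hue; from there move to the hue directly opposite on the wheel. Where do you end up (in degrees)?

329°

−90° (square ↓): 210 − 90 = 120°
+149° (split-comp 31° ↓): 120 + 149 = 269°
−120° (triadic ↓): 269 − 120 = 149°
+180° (complement): 149 + 180 = 329°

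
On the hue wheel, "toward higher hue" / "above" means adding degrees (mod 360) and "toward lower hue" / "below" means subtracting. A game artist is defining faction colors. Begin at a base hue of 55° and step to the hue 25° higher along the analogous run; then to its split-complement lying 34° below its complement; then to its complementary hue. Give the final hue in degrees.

+25° (analog 25° ↑): 55 + 25 = 80°
+146° (split-comp 34° ↓): 80 + 146 = 226°
+180° (complement): 226 + 180 = 406 → 406 − 360 = 46°

46°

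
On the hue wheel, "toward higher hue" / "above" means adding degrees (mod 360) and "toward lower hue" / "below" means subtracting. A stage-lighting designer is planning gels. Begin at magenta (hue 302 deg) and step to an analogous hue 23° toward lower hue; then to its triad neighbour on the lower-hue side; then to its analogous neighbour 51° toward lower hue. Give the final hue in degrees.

−23° (analog 23° ↓): 302 − 23 = 279°
−120° (triadic ↓): 279 − 120 = 159°
−51° (analog 51° ↓): 159 − 51 = 108°

108°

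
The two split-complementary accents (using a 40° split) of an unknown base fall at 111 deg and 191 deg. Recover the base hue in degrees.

331°

The accents sit 40° either side of the complement, so the complement is their short-arc midpoint on the wheel.
Short-arc midpoint of 111° and 191°: 151°.
Base is 180° from the complement: 151 − 180 = -29 → -29 + 360 = 331°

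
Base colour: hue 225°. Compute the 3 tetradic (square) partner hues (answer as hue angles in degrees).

225 + 90 = 315°
225 + 180 = 405 → 405 − 360 = 45°
225 + 270 = 495 → 495 − 360 = 135°

315°, 45° and 135°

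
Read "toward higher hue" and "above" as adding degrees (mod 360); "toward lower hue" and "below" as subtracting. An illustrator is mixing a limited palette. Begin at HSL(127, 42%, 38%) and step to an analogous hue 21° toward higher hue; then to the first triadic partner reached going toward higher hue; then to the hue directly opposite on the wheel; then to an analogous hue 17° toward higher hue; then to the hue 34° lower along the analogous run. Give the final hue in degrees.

71°

127 + 21 = 148°   (analog 21° ↑)
148 + 120 = 268°   (triadic ↑)
268 + 180 = 448 → 448 − 360 = 88°   (complement)
88 + 17 = 105°   (analog 17° ↑)
105 − 34 = 71°   (analog 34° ↓)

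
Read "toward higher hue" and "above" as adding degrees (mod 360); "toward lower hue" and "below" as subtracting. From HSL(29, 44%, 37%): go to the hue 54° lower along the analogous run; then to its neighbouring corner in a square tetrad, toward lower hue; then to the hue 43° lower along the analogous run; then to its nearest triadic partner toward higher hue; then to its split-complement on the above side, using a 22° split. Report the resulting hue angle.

−54° (analog 54° ↓): 29 − 54 = -25 → -25 + 360 = 335°
−90° (square ↓): 335 − 90 = 245°
−43° (analog 43° ↓): 245 − 43 = 202°
+120° (triadic ↑): 202 + 120 = 322°
+202° (split-comp 22° ↑): 322 + 202 = 524 → 524 − 360 = 164°

164°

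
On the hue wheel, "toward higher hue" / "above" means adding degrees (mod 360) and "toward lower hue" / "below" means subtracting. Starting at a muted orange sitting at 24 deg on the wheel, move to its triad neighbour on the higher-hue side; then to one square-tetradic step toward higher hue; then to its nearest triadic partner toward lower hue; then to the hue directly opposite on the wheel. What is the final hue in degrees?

triadic ↑ +120°: 24 + 120 = 144°
square ↑ +90°: 144 + 90 = 234°
triadic ↓ −120°: 234 − 120 = 114°
complement +180°: 114 + 180 = 294°

294°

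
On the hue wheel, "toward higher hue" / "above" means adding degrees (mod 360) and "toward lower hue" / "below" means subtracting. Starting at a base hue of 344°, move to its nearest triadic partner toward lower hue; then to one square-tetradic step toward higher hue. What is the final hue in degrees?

314°

344 − 120 = 224°   (triadic ↓)
224 + 90 = 314°   (square ↑)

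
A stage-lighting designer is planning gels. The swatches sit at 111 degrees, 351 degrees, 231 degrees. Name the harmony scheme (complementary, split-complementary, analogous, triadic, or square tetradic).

Sort the hues: 111°, 231°, 351°.
Successive gaps around the wheel: 120°, 120°, 120°.
Three hues equally spaced 120° apart form a triad.

triadic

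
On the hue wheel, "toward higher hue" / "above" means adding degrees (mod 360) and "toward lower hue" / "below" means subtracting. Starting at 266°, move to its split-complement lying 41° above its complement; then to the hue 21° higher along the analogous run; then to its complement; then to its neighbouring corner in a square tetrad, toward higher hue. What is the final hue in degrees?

58°

split-comp 41° ↑ +221°: 266 + 221 = 487 → 487 − 360 = 127°
analog 21° ↑ +21°: 127 + 21 = 148°
complement +180°: 148 + 180 = 328°
square ↑ +90°: 328 + 90 = 418 → 418 − 360 = 58°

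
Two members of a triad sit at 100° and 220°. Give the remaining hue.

A triad spaces three hues 120° apart.
The full set is {100°, 220°, 340°}.

340°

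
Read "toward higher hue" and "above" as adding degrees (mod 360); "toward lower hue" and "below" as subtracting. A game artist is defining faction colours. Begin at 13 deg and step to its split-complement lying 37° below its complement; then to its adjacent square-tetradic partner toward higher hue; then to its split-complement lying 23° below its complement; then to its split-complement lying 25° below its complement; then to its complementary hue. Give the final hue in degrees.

split-comp 37° ↓ +143°: 13 + 143 = 156°
square ↑ +90°: 156 + 90 = 246°
split-comp 23° ↓ +157°: 246 + 157 = 403 → 403 − 360 = 43°
split-comp 25° ↓ +155°: 43 + 155 = 198°
complement +180°: 198 + 180 = 378 → 378 − 360 = 18°

18°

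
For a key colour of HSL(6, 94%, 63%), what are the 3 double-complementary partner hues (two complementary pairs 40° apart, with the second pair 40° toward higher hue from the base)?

46°, 186° and 226°

A rectangular tetradic uses two complementary pairs 40° apart: offsets 0°, 40°, 180°, 220°.
6 + 40 = 46°
6 + 180 = 186°
6 + 220 = 226°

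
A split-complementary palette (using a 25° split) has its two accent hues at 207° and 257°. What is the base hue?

The accents sit 25° either side of the complement, so the complement is their short-arc midpoint on the wheel.
Short-arc midpoint of 207° and 257°: 232°.
Base is 180° from the complement: 232 − 180 = 52°

52°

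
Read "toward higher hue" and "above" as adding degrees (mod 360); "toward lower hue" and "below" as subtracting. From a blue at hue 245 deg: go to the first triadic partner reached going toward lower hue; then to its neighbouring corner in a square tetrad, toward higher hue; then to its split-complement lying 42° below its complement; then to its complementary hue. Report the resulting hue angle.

245 − 120 = 125°   (triadic ↓)
125 + 90 = 215°   (square ↑)
215 + 138 = 353°   (split-comp 42° ↓)
353 + 180 = 533 → 533 − 360 = 173°   (complement)

173°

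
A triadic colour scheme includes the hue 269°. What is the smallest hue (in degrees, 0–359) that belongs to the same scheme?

29°

A triad places three hues 120° apart.
The full set through 269° is {29°, 149°, 269°}.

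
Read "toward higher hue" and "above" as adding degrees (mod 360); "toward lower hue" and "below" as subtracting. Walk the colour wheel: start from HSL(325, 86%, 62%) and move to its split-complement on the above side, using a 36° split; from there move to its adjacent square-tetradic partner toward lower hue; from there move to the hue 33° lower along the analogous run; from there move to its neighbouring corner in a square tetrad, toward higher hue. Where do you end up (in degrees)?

split-comp 36° ↑ +216°: 325 + 216 = 541 → 541 − 360 = 181°
square ↓ −90°: 181 − 90 = 91°
analog 33° ↓ −33°: 91 − 33 = 58°
square ↑ +90°: 58 + 90 = 148°

148°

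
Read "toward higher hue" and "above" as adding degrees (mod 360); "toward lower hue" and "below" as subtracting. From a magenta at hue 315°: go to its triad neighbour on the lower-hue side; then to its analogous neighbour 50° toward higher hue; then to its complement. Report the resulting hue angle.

triadic ↓ −120°: 315 − 120 = 195°
analog 50° ↑ +50°: 195 + 50 = 245°
complement +180°: 245 + 180 = 425 → 425 − 360 = 65°

65°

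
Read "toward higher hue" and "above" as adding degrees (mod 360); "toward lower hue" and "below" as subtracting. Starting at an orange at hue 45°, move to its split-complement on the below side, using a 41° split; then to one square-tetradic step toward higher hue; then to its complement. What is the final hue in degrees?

94°

+139° (split-comp 41° ↓): 45 + 139 = 184°
+90° (square ↑): 184 + 90 = 274°
+180° (complement): 274 + 180 = 454 → 454 − 360 = 94°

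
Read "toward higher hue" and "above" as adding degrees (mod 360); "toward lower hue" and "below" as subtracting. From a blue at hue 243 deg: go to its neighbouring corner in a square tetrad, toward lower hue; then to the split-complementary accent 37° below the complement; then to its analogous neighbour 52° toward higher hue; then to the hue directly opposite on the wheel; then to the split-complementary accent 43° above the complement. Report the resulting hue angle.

31°

square ↓ −90°: 243 − 90 = 153°
split-comp 37° ↓ +143°: 153 + 143 = 296°
analog 52° ↑ +52°: 296 + 52 = 348°
complement +180°: 348 + 180 = 528 → 528 − 360 = 168°
split-comp 43° ↑ +223°: 168 + 223 = 391 → 391 − 360 = 31°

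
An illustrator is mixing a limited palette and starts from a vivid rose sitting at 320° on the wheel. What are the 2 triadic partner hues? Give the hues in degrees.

80° and 200°

A triad places three hues 120° apart.
320 + 120 = 440 → 440 − 360 = 80°
320 + 240 = 560 → 560 − 360 = 200°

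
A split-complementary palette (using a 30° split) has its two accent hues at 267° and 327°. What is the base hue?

The accents sit 30° either side of the complement, so the complement is their short-arc midpoint on the wheel.
Short-arc midpoint of 267° and 327°: 297°.
Base is 180° from the complement: 297 − 180 = 117°

117°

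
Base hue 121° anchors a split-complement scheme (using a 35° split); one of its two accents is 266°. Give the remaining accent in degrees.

336°

Split-complementary hues sit 35° either side of the complement.
Complement of the base 121°: 121 + 180 = 301°
The given accent 266° is 35° one side of 301°; the other accent sits 35° the other side: 301 + 35 = 336°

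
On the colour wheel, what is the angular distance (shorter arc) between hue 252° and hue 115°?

137°

|252 − 115| = 137.
137 ≤ 180, so the shorter arc is 137°.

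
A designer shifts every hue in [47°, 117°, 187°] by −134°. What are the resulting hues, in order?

273°, 343°, 53°

47 − 134 = -87 → -87 + 360 = 273°
117 − 134 = -17 → -17 + 360 = 343°
187 − 134 = 53°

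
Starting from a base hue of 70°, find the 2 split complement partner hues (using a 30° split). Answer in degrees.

Complement of 70°: 70 + 180 = 250°
250 − 30 = 220°
250 + 30 = 280°

220° and 280°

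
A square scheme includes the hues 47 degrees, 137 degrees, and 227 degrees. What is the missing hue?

317°

A square tetradic scheme places four hues every 90°.
The full set through 47° is {47°, 137°, 227°, 317°}.
Given {47°, 137°, 227°}, the missing hue is 317°.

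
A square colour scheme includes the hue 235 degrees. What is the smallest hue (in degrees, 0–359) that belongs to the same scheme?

55°

A square tetradic scheme places four hues every 90°.
The full set through 235° is {55°, 145°, 235°, 325°}.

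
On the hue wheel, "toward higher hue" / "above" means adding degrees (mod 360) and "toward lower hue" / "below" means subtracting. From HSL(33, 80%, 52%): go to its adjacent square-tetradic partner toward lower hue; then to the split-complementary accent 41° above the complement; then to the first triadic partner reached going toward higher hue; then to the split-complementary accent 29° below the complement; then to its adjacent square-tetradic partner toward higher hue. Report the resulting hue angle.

33 − 90 = -57 → -57 + 360 = 303°   (square ↓)
303 + 221 = 524 → 524 − 360 = 164°   (split-comp 41° ↑)
164 + 120 = 284°   (triadic ↑)
284 + 151 = 435 → 435 − 360 = 75°   (split-comp 29° ↓)
75 + 90 = 165°   (square ↑)

165°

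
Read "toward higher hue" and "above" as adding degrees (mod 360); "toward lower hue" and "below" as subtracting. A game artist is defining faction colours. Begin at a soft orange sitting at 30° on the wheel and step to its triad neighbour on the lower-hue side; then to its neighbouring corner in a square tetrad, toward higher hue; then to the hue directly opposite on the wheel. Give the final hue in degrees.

180°

−120° (triadic ↓): 30 − 120 = -90 → -90 + 360 = 270°
+90° (square ↑): 270 + 90 = 360 → 360 − 360 = 0°
+180° (complement): 0 + 180 = 180°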